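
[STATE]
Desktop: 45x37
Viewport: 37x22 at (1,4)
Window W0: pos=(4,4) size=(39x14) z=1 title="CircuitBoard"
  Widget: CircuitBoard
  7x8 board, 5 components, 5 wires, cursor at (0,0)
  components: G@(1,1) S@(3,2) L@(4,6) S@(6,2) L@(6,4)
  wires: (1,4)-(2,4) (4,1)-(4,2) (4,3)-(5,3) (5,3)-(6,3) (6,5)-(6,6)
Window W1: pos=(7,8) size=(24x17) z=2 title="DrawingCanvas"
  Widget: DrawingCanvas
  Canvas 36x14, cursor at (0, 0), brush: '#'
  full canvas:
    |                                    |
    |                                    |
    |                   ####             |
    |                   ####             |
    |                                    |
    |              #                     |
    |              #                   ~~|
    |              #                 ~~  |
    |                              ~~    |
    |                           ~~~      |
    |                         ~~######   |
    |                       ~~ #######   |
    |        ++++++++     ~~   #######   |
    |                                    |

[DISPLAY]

   ┏━━━━━━━━━━━━━━━━━━━━━━━━━━━━━━━━━
   ┃ CircuitBoard                    
   ┠─────────────────────────────────
   ┃   0 1 2 3 4 5 6                 
   ┃0 ┏━━━━━━━━━━━━━━━━━━━━━━┓       
   ┃  ┃ DrawingCanvas        ┃       
   ┃1 ┠──────────────────────┨       
   ┃  ┃+                     ┃       
   ┃2 ┃                      ┃       
   ┃  ┃                   ###┃       
   ┃3 ┃                   ###┃       
   ┃  ┃                      ┃       
   ┃4 ┃              #       ┃  L    
   ┗━━┃              #       ┃━━━━━━━
      ┃              #       ┃       
      ┃                      ┃       
      ┃                      ┃       
      ┃                      ┃       
      ┃                      ┃       
      ┃        ++++++++     ~┃       
      ┗━━━━━━━━━━━━━━━━━━━━━━┛       
                                     


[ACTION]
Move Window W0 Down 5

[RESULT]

                                     
                                     
                                     
                                     
      ┏━━━━━━━━━━━━━━━━━━━━━━┓       
   ┏━━┃ DrawingCanvas        ┃━━━━━━━
   ┃ C┠──────────────────────┨       
   ┠──┃+                     ┃───────
   ┃  ┃                      ┃       
   ┃0 ┃                   ###┃       
   ┃  ┃                   ###┃       
   ┃1 ┃                      ┃       
   ┃  ┃              #       ┃       
   ┃2 ┃              #       ┃       
   ┃  ┃              #       ┃       
   ┃3 ┃                      ┃       
   ┃  ┃                      ┃       
   ┃4 ┃                      ┃  L    
   ┗━━┃                      ┃━━━━━━━
      ┃        ++++++++     ~┃       
      ┗━━━━━━━━━━━━━━━━━━━━━━┛       
                                     


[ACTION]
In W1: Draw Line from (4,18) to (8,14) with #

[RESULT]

                                     
                                     
                                     
                                     
      ┏━━━━━━━━━━━━━━━━━━━━━━┓       
   ┏━━┃ DrawingCanvas        ┃━━━━━━━
   ┃ C┠──────────────────────┨       
   ┠──┃+                     ┃───────
   ┃  ┃                      ┃       
   ┃0 ┃                   ###┃       
   ┃  ┃                   ###┃       
   ┃1 ┃                  #   ┃       
   ┃  ┃              #  #    ┃       
   ┃2 ┃              # #     ┃       
   ┃  ┃              ##      ┃       
   ┃3 ┃              #       ┃       
   ┃  ┃                      ┃       
   ┃4 ┃                      ┃  L    
   ┗━━┃                      ┃━━━━━━━
      ┃        ++++++++     ~┃       
      ┗━━━━━━━━━━━━━━━━━━━━━━┛       
                                     


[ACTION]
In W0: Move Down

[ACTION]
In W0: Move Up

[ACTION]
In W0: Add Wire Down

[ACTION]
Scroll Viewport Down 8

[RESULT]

   ┃  ┃                      ┃       
   ┃0 ┃                   ###┃       
   ┃  ┃                   ###┃       
   ┃1 ┃                  #   ┃       
   ┃  ┃              #  #    ┃       
   ┃2 ┃              # #     ┃       
   ┃  ┃              ##      ┃       
   ┃3 ┃              #       ┃       
   ┃  ┃                      ┃       
   ┃4 ┃                      ┃  L    
   ┗━━┃                      ┃━━━━━━━
      ┃        ++++++++     ~┃       
      ┗━━━━━━━━━━━━━━━━━━━━━━┛       
                                     
                                     
                                     
                                     
                                     
                                     
                                     
                                     
                                     


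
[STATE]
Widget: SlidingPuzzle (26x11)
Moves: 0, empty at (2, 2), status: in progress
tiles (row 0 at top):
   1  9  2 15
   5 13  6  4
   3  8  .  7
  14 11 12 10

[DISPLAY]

┌────┬────┬────┬────┐     
│  1 │  9 │  2 │ 15 │     
├────┼────┼────┼────┤     
│  5 │ 13 │  6 │  4 │     
├────┼────┼────┼────┤     
│  3 │  8 │    │  7 │     
├────┼────┼────┼────┤     
│ 14 │ 11 │ 12 │ 10 │     
└────┴────┴────┴────┘     
Moves: 0                  
                          


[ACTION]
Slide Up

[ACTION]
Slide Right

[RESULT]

┌────┬────┬────┬────┐     
│  1 │  9 │  2 │ 15 │     
├────┼────┼────┼────┤     
│  5 │ 13 │  6 │  4 │     
├────┼────┼────┼────┤     
│  3 │  8 │ 12 │  7 │     
├────┼────┼────┼────┤     
│ 14 │    │ 11 │ 10 │     
└────┴────┴────┴────┘     
Moves: 2                  
                          


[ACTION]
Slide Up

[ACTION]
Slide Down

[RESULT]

┌────┬────┬────┬────┐     
│  1 │  9 │  2 │ 15 │     
├────┼────┼────┼────┤     
│  5 │ 13 │  6 │  4 │     
├────┼────┼────┼────┤     
│  3 │    │ 12 │  7 │     
├────┼────┼────┼────┤     
│ 14 │  8 │ 11 │ 10 │     
└────┴────┴────┴────┘     
Moves: 3                  
                          


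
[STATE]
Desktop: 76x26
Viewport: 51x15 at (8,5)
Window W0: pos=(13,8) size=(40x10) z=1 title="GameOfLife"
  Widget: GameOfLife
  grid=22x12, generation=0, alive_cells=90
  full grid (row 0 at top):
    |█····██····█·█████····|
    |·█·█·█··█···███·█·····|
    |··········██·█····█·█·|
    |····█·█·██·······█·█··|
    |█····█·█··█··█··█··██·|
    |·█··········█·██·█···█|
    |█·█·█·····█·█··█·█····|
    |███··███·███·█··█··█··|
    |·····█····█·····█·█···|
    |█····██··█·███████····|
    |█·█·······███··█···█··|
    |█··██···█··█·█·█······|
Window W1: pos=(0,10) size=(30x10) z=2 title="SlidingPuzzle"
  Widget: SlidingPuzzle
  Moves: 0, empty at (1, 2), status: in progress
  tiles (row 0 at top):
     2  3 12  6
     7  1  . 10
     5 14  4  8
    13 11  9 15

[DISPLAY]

                                                   
                                                   
                                                   
     ┏━━━━━━━━━━━━━━━━━━━━━━━━━━━━━━━━━━━━━━┓      
     ┃ GameOfLife                           ┃      
━━━━━━━━━━━━━━━━━━━━━┓──────────────────────┨      
gPuzzle              ┃                      ┃      
─────────────────────┨·█·█··                ┃      
───┬────┬────┐       ┃█··██·                ┃      
 3 │ 12 │  6 │       ┃·█···█                ┃      
───┼────┼────┤       ┃·█····                ┃      
 1 │    │ 10 │       ┃█··█··                ┃      
───┼────┼────┤       ┃━━━━━━━━━━━━━━━━━━━━━━┛      
14 │  4 │  8 │       ┃                             
━━━━━━━━━━━━━━━━━━━━━┛                             


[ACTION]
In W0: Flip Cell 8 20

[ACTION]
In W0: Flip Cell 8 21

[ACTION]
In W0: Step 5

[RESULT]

                                                   
                                                   
                                                   
     ┏━━━━━━━━━━━━━━━━━━━━━━━━━━━━━━━━━━━━━━┓      
     ┃ GameOfLife                           ┃      
━━━━━━━━━━━━━━━━━━━━━┓──────────────────────┨      
gPuzzle              ┃                      ┃      
─────────────────────┨·██·█·                ┃      
───┬────┬────┐       ┃·███··                ┃      
 3 │ 12 │  6 │       ┃······                ┃      
───┼────┼────┤       ┃······                ┃      
 1 │    │ 10 │       ┃······                ┃      
───┼────┼────┤       ┃━━━━━━━━━━━━━━━━━━━━━━┛      
14 │  4 │  8 │       ┃                             
━━━━━━━━━━━━━━━━━━━━━┛                             


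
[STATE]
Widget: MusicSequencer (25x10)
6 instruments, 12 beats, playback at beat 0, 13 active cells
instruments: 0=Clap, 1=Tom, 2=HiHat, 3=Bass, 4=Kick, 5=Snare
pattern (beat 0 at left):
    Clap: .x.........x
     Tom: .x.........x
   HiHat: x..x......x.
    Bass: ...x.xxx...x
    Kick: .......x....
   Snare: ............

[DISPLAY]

      ▼12345678901       
  Clap·█·········█       
   Tom·█·········█       
 HiHat█··█······█·       
  Bass···█·███···█       
  Kick·······█····       
 Snare············       
                         
                         
                         


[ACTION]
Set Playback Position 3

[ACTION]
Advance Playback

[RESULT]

      0123▼5678901       
  Clap·█·········█       
   Tom·█·········█       
 HiHat█··█······█·       
  Bass···█·███···█       
  Kick·······█····       
 Snare············       
                         
                         
                         


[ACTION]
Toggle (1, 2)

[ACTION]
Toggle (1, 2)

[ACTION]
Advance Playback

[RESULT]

      01234▼678901       
  Clap·█·········█       
   Tom·█·········█       
 HiHat█··█······█·       
  Bass···█·███···█       
  Kick·······█····       
 Snare············       
                         
                         
                         


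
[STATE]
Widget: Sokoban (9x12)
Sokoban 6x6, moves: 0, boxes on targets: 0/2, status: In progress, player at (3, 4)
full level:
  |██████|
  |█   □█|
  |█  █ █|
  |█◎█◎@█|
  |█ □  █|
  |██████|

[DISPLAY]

██████   
█   □█   
█  █ █   
█◎█◎@█   
█ □  █   
██████   
Moves: 0 
         
         
         
         
         


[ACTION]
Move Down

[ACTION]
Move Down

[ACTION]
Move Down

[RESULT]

██████   
█   □█   
█  █ █   
█◎█◎ █   
█ □ @█   
██████   
Moves: 1 
         
         
         
         
         


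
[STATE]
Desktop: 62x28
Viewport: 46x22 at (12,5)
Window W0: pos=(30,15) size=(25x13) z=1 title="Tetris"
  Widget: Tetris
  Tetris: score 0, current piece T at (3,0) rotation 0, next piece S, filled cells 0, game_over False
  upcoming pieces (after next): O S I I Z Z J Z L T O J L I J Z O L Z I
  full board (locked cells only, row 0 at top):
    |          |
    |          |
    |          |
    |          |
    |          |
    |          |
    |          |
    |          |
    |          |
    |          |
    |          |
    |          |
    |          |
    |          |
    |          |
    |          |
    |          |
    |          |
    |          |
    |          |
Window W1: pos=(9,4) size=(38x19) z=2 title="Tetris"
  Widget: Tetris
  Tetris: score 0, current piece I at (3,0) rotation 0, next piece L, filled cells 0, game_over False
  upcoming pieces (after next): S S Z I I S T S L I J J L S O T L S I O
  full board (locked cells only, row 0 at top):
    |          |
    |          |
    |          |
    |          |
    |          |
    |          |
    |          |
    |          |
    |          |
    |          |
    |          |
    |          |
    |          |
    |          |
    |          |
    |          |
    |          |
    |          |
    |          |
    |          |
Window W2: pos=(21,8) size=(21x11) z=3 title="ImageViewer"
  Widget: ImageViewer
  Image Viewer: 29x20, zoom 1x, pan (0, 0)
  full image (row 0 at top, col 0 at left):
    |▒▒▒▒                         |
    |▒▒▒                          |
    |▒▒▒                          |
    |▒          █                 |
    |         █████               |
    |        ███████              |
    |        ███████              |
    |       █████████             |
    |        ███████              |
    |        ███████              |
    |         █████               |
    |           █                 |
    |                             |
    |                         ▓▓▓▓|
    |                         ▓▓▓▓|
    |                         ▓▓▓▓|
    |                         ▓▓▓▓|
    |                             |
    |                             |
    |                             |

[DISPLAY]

etris                             ┃           
──────────────────────────────────┨           
        │Next:                    ┃           
        │┏━━━━━━━━━━━━━━━━━━━┓    ┃           
        │┃ ImageViewer       ┃    ┃           
        │┠───────────────────┨    ┃           
        │┃▒▒▒▒               ┃    ┃           
        │┃▒▒▒                ┃    ┃           
        │┃▒▒▒                ┃    ┃           
        │┃▒          █       ┃    ┃           
        │┃         █████     ┃    ┃━━━━━━━┓   
        │┃        ███████    ┃    ┃       ┃   
        │┃        ███████    ┃    ┃───────┨   
        │┗━━━━━━━━━━━━━━━━━━━┛    ┃       ┃   
        │                         ┃       ┃   
        │                         ┃       ┃   
        │                         ┃       ┃   
━━━━━━━━━━━━━━━━━━━━━━━━━━━━━━━━━━┛       ┃   
                  ┃          │            ┃   
                  ┃          │Score:      ┃   
                  ┃          │0           ┃   
                  ┃          │            ┃   


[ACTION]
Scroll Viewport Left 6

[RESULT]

   ┃ Tetris                             ┃     
   ┠────────────────────────────────────┨     
   ┃          │Next:                    ┃     
   ┃          │┏━━━━━━━━━━━━━━━━━━━┓    ┃     
   ┃          │┃ ImageViewer       ┃    ┃     
   ┃          │┠───────────────────┨    ┃     
   ┃          │┃▒▒▒▒               ┃    ┃     
   ┃          │┃▒▒▒                ┃    ┃     
   ┃          │┃▒▒▒                ┃    ┃     
   ┃          │┃▒          █       ┃    ┃     
   ┃          │┃         █████     ┃    ┃━━━━━
   ┃          │┃        ███████    ┃    ┃     
   ┃          │┃        ███████    ┃    ┃─────
   ┃          │┗━━━━━━━━━━━━━━━━━━━┛    ┃     
   ┃          │                         ┃     
   ┃          │                         ┃     
   ┃          │                         ┃     
   ┗━━━━━━━━━━━━━━━━━━━━━━━━━━━━━━━━━━━━┛     
                        ┃          │          
                        ┃          │Score:    
                        ┃          │0         
                        ┃          │          


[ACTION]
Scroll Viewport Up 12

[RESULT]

                                              
                                              
                                              
                                              
   ┏━━━━━━━━━━━━━━━━━━━━━━━━━━━━━━━━━━━━┓     
   ┃ Tetris                             ┃     
   ┠────────────────────────────────────┨     
   ┃          │Next:                    ┃     
   ┃          │┏━━━━━━━━━━━━━━━━━━━┓    ┃     
   ┃          │┃ ImageViewer       ┃    ┃     
   ┃          │┠───────────────────┨    ┃     
   ┃          │┃▒▒▒▒               ┃    ┃     
   ┃          │┃▒▒▒                ┃    ┃     
   ┃          │┃▒▒▒                ┃    ┃     
   ┃          │┃▒          █       ┃    ┃     
   ┃          │┃         █████     ┃    ┃━━━━━
   ┃          │┃        ███████    ┃    ┃     
   ┃          │┃        ███████    ┃    ┃─────
   ┃          │┗━━━━━━━━━━━━━━━━━━━┛    ┃     
   ┃          │                         ┃     
   ┃          │                         ┃     
   ┃          │                         ┃     


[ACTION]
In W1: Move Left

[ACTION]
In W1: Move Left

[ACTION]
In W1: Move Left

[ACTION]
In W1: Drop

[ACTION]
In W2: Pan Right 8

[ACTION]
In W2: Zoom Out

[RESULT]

                                              
                                              
                                              
                                              
   ┏━━━━━━━━━━━━━━━━━━━━━━━━━━━━━━━━━━━━┓     
   ┃ Tetris                             ┃     
   ┠────────────────────────────────────┨     
   ┃          │Next:                    ┃     
   ┃          │┏━━━━━━━━━━━━━━━━━━━┓    ┃     
   ┃          │┃ ImageViewer       ┃    ┃     
   ┃          │┠───────────────────┨    ┃     
   ┃          │┃                   ┃    ┃     
   ┃          │┃                   ┃    ┃     
   ┃          │┃                   ┃    ┃     
   ┃          │┃   █               ┃    ┃     
   ┃          │┃ █████             ┃    ┃━━━━━
   ┃          │┃███████            ┃    ┃     
   ┃          │┃███████            ┃    ┃─────
   ┃          │┗━━━━━━━━━━━━━━━━━━━┛    ┃     
   ┃          │                         ┃     
   ┃          │                         ┃     
   ┃          │                         ┃     


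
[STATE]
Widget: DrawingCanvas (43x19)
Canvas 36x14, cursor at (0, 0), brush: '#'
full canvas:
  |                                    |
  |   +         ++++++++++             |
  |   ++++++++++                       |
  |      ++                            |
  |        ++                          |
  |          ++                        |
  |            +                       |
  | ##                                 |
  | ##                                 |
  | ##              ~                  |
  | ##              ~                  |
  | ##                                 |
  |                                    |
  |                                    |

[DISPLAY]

+                                          
   +         ++++++++++                    
   ++++++++++                              
      ++                                   
        ++                                 
          ++                               
            +                              
 ##                                        
 ##                                        
 ##              ~                         
 ##              ~                         
 ##                                        
                                           
                                           
                                           
                                           
                                           
                                           
                                           


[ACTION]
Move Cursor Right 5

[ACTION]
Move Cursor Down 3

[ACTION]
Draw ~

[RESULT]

                                           
   +         ++++++++++                    
   ++++++++++                              
     ~++                                   
        ++                                 
          ++                               
            +                              
 ##                                        
 ##                                        
 ##              ~                         
 ##              ~                         
 ##                                        
                                           
                                           
                                           
                                           
                                           
                                           
                                           


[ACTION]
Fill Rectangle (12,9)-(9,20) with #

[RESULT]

                                           
   +         ++++++++++                    
   ++++++++++                              
     ~++                                   
        ++                                 
          ++                               
            +                              
 ##                                        
 ##                                        
 ##      ############                      
 ##      ############                      
 ##      ############                      
         ############                      
                                           
                                           
                                           
                                           
                                           
                                           


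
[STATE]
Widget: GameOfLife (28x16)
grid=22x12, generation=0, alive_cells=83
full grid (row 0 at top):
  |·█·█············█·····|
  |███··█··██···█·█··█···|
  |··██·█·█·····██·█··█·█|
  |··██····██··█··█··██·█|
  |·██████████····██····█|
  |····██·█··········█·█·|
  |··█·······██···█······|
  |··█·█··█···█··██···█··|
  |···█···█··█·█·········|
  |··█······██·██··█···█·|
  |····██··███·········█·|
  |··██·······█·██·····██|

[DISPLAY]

Gen: 0                      
·█·█············█·····      
███··█··██···█·█··█···      
··██·█·█·····██·█··█·█      
··██····██··█··█··██·█      
·██████████····██····█      
····██·█··········█·█·      
··█·······██···█······      
··█·█··█···█··██···█··      
···█···█··█·█·········      
··█······██·██··█···█·      
····██··███·········█·      
··██·······█·██·····██      
                            
                            
                            


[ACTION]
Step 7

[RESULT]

Gen: 7                      
██··············█·██··      
██····██······█···█···      
······██······██····█·      
·················███··      
···············██·····      
······················      
················█·██··      
··············█·······      
·············█········      
··············███·····      
······················      
······················      
                            
                            
                            


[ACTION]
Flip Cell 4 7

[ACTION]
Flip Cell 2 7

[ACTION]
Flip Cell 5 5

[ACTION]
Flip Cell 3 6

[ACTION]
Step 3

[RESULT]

Gen: 10                     
██····█···········█···      
██···██······█·██··██·      
·····█·█·····█····███·      
·······█·····███··███·      
······██··········██··      
······················      
······················      
······················      
··············██······      
·············█········      
··············██······      
······················      
                            
                            
                            


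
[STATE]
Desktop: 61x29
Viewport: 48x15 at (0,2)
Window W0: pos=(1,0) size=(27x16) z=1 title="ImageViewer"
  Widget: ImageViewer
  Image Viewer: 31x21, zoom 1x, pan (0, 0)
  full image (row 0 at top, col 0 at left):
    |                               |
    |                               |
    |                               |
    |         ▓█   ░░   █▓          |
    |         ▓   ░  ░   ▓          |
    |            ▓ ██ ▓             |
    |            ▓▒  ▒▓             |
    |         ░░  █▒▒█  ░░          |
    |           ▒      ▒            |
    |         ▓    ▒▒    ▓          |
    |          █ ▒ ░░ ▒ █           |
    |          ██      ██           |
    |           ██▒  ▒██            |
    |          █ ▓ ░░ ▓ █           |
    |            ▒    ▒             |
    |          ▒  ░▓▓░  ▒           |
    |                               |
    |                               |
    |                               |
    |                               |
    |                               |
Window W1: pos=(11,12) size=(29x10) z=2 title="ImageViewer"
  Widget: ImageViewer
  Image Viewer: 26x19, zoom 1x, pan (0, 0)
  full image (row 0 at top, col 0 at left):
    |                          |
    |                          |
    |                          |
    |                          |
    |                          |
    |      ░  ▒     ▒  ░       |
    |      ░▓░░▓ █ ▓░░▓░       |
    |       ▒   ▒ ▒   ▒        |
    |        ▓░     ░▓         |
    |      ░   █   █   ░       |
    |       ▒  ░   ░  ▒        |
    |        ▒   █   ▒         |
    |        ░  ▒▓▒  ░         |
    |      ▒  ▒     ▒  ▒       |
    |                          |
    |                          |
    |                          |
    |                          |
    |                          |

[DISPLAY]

 ┠─────────────────────────┨                    
 ┃                         ┃                    
 ┃                         ┃                    
 ┃                         ┃                    
 ┃         ▓█   ░░   █▓    ┃                    
 ┃         ▓   ░  ░   ▓    ┃                    
 ┃            ▓ ██ ▓       ┃                    
 ┃            ▓▒  ▒▓       ┃                    
 ┃         ░░  █▒▒█  ░░    ┃                    
 ┃           ▒      ▒      ┃                    
 ┃         ┏━━━━━━━━━━━━━━━━━━━━━━━━━━━┓        
 ┃         ┃ ImageViewer               ┃        
 ┃         ┠───────────────────────────┨        
 ┗━━━━━━━━━┃                           ┃        
           ┃                           ┃        


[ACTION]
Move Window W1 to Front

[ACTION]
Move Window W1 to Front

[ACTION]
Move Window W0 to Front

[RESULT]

 ┠─────────────────────────┨                    
 ┃                         ┃                    
 ┃                         ┃                    
 ┃                         ┃                    
 ┃         ▓█   ░░   █▓    ┃                    
 ┃         ▓   ░  ░   ▓    ┃                    
 ┃            ▓ ██ ▓       ┃                    
 ┃            ▓▒  ▒▓       ┃                    
 ┃         ░░  █▒▒█  ░░    ┃                    
 ┃           ▒      ▒      ┃                    
 ┃         ▓    ▒▒    ▓    ┃━━━━━━━━━━━┓        
 ┃          █ ▒ ░░ ▒ █     ┃           ┃        
 ┃          ██      ██     ┃───────────┨        
 ┗━━━━━━━━━━━━━━━━━━━━━━━━━┛           ┃        
           ┃                           ┃        


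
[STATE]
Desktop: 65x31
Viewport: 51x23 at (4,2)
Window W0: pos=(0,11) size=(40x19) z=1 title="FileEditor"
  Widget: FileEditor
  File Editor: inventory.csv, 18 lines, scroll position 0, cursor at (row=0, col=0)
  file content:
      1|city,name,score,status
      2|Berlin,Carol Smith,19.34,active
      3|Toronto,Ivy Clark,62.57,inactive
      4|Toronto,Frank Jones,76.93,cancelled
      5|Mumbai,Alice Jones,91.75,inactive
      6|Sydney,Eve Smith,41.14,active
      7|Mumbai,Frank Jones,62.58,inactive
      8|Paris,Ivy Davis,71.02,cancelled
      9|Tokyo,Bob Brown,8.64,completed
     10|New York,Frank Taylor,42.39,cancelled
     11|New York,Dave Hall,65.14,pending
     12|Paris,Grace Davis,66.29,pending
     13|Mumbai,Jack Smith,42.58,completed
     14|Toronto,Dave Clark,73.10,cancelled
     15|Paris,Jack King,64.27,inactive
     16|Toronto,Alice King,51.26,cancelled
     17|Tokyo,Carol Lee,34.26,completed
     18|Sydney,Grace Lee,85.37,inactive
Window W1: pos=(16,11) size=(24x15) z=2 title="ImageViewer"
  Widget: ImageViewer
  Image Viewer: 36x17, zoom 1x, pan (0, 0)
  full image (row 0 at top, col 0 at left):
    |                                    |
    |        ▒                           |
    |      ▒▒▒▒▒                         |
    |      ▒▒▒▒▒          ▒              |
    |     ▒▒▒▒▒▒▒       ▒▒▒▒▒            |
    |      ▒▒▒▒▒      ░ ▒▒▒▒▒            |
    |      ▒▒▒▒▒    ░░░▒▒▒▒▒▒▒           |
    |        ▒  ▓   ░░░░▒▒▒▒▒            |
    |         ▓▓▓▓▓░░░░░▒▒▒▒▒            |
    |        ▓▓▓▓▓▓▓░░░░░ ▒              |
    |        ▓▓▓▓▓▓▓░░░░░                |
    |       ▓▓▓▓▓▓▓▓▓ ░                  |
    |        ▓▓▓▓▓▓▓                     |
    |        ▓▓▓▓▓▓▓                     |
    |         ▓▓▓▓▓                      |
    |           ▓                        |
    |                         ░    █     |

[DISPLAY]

                                                   
                                                   
                                                   
                                                   
                                                   
                                                   
                                                   
                                                   
                                                   
━━━━━━━━━━━━┏━━━━━━━━━━━━━━━━━━━━━━┓               
leEditor    ┃ ImageViewer          ┃               
────────────┠──────────────────────┨               
y,name,score┃                      ┃               
lin,Carol Sm┃        ▒             ┃               
onto,Ivy Cla┃      ▒▒▒▒▒           ┃               
onto,Frank J┃      ▒▒▒▒▒          ▒┃               
bai,Alice Jo┃     ▒▒▒▒▒▒▒       ▒▒▒┃               
ney,Eve Smit┃      ▒▒▒▒▒      ░ ▒▒▒┃               
bai,Frank Jo┃      ▒▒▒▒▒    ░░░▒▒▒▒┃               
is,Ivy Davis┃        ▒  ▓   ░░░░▒▒▒┃               
yo,Bob Brown┃         ▓▓▓▓▓░░░░░▒▒▒┃               
 York,Frank ┃        ▓▓▓▓▓▓▓░░░░░ ▒┃               
 York,Dave H┃        ▓▓▓▓▓▓▓░░░░░  ┃               


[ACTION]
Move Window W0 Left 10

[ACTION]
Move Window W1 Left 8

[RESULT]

                                                   
                                                   
                                                   
                                                   
                                                   
                                                   
                                                   
                                                   
                                                   
━━━━┏━━━━━━━━━━━━━━━━━━━━━━┓━━━━━━━┓               
leEd┃ ImageViewer          ┃       ┃               
────┠──────────────────────┨───────┨               
y,na┃                      ┃      ▲┃               
lin,┃        ▒             ┃      █┃               
onto┃      ▒▒▒▒▒           ┃e     ░┃               
onto┃      ▒▒▒▒▒          ▒┃lled  ░┃               
bai,┃     ▒▒▒▒▒▒▒       ▒▒▒┃ve    ░┃               
ney,┃      ▒▒▒▒▒      ░ ▒▒▒┃      ░┃               
bai,┃      ▒▒▒▒▒    ░░░▒▒▒▒┃ve    ░┃               
is,I┃        ▒  ▓   ░░░░▒▒▒┃      ░┃               
yo,B┃         ▓▓▓▓▓░░░░░▒▒▒┃      ░┃               
 Yor┃        ▓▓▓▓▓▓▓░░░░░ ▒┃celled░┃               
 Yor┃        ▓▓▓▓▓▓▓░░░░░  ┃g     ░┃               


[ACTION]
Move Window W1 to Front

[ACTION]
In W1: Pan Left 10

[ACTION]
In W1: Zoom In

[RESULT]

                                                   
                                                   
                                                   
                                                   
                                                   
                                                   
                                                   
                                                   
                                                   
━━━━┏━━━━━━━━━━━━━━━━━━━━━━┓━━━━━━━┓               
leEd┃ ImageViewer          ┃       ┃               
────┠──────────────────────┨───────┨               
y,na┃                      ┃      ▲┃               
lin,┃                      ┃      █┃               
onto┃                ▒▒    ┃e     ░┃               
onto┃                ▒▒    ┃lled  ░┃               
bai,┃            ▒▒▒▒▒▒▒▒▒▒┃ve    ░┃               
ney,┃            ▒▒▒▒▒▒▒▒▒▒┃      ░┃               
bai,┃            ▒▒▒▒▒▒▒▒▒▒┃ve    ░┃               
is,I┃            ▒▒▒▒▒▒▒▒▒▒┃      ░┃               
yo,B┃          ▒▒▒▒▒▒▒▒▒▒▒▒┃      ░┃               
 Yor┃          ▒▒▒▒▒▒▒▒▒▒▒▒┃celled░┃               
 Yor┃            ▒▒▒▒▒▒▒▒▒▒┃g     ░┃               


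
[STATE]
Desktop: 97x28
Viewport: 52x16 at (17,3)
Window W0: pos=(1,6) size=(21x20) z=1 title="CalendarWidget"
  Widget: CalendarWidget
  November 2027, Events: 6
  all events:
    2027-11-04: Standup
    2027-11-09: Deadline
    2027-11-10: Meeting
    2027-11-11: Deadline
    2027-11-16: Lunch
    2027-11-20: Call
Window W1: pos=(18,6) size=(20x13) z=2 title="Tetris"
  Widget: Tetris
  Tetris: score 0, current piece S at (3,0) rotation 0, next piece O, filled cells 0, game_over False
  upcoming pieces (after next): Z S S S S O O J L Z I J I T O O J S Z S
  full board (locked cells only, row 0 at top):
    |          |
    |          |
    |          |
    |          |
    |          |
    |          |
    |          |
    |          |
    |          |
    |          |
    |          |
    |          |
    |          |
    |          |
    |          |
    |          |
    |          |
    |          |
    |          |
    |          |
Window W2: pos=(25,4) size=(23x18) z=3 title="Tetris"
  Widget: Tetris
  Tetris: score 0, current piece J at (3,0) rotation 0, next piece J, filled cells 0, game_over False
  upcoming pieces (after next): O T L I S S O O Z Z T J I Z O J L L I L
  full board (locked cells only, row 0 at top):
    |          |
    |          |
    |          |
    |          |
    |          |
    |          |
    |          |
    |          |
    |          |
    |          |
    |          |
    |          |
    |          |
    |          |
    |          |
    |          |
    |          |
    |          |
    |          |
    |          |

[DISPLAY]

                                                    
        ┏━━━━━━━━━━━━━━━━━━━━━┓                     
        ┃ Tetris              ┃                     
━┏━━━━━━┠─────────────────────┨                     
 ┃ Tetri┃          │Next:     ┃                     
─┠──────┃          │█         ┃                     
7┃      ┃          │███       ┃                     
S┃      ┃          │          ┃                     
 ┃      ┃          │          ┃                     
1┃      ┃          │          ┃                     
 ┃      ┃          │Score:    ┃                     
2┃      ┃          │0         ┃                     
 ┃      ┃          │          ┃                     
 ┃      ┃          │          ┃                     
 ┃      ┃          │          ┃                     
 ┗━━━━━━┃          │          ┃                     


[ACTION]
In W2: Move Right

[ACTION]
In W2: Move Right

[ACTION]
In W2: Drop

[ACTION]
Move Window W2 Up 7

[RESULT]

        ┃          │Next:     ┃                     
        ┃          │█         ┃                     
        ┃          │███       ┃                     
━┏━━━━━━┃          │          ┃                     
 ┃ Tetri┃          │          ┃                     
─┠──────┃          │          ┃                     
7┃      ┃          │Score:    ┃                     
S┃      ┃          │0         ┃                     
 ┃      ┃          │          ┃                     
1┃      ┃          │          ┃                     
 ┃      ┃          │          ┃                     
2┃      ┃          │          ┃                     
 ┃      ┃          │          ┃                     
 ┃      ┃          │          ┃                     
 ┃      ┗━━━━━━━━━━━━━━━━━━━━━┛                     
 ┗━━━━━━━━━━━━━━━━━━┛                               
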